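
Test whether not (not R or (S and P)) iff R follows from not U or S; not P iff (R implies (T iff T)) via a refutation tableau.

Yes

Initial set: {T (not U or S); T (not P iff (R implies (T iff T))); F (not (not R or (S and P)) iff R)}.
T (not U or S): β-rule — branch into T not U  //  T S.
  branch 1 (add T not U):
    T (not P iff (R implies (T iff T))): β-rule — branch into T not P, T (R implies (T iff T))  //  F not P, F (R implies (T iff T)).
      branch 1.1 (add T not P, T (R implies (T iff T))):
        F (not (not R or (S and P)) iff R): β-rule — branch into T not (not R or (S and P)), F R  //  F not (not R or (S and P)), T R.
          branch 1.1.1 (add T not (not R or (S and P)), F R):
            T not (not R or (S and P)): α-rule — add F not R, F (S and P).
            × closes — contains both R and not R.
          branch 1.1.2 (add F not (not R or (S and P)), T R):
            T (R implies (T iff T)): β-rule — branch into F R  //  T (T iff T).
              branch 1.1.2.1 (add F R):
                × closes — contains both R and not R.
              branch 1.1.2.2 (add T (T iff T)):
                F not (not R or (S and P)): β-rule — branch into T not R  //  T (S and P).
                  branch 1.1.2.2.1 (add T not R):
                    × closes — contains both R and not R.
                  branch 1.1.2.2.2 (add T (S and P)):
                    T (S and P): α-rule — add T S, T P.
                    × closes — contains both P and not P.
      branch 1.2 (add F not P, F (R implies (T iff T))):
        F (R implies (T iff T)): α-rule — add T R, F (T iff T).
        F (not (not R or (S and P)) iff R): β-rule — branch into T not (not R or (S and P)), F R  //  F not (not R or (S and P)), T R.
          branch 1.2.1 (add T not (not R or (S and P)), F R):
            × closes — contains both R and not R.
          branch 1.2.2 (add F not (not R or (S and P)), T R):
            F (T iff T): β-rule — branch into T T, F T  //  F T, T T.
              branch 1.2.2.1 (add T T, F T):
                × closes — contains both T and not T.
              branch 1.2.2.2 (add F T, T T):
                × closes — contains both T and not T.
  branch 2 (add T S):
    T (not P iff (R implies (T iff T))): β-rule — branch into T not P, T (R implies (T iff T))  //  F not P, F (R implies (T iff T)).
      branch 2.1 (add T not P, T (R implies (T iff T))):
        F (not (not R or (S and P)) iff R): β-rule — branch into T not (not R or (S and P)), F R  //  F not (not R or (S and P)), T R.
          branch 2.1.1 (add T not (not R or (S and P)), F R):
            T not (not R or (S and P)): α-rule — add F not R, F (S and P).
            × closes — contains both R and not R.
          branch 2.1.2 (add F not (not R or (S and P)), T R):
            T (R implies (T iff T)): β-rule — branch into F R  //  T (T iff T).
              branch 2.1.2.1 (add F R):
                × closes — contains both R and not R.
              branch 2.1.2.2 (add T (T iff T)):
                F not (not R or (S and P)): β-rule — branch into T not R  //  T (S and P).
                  branch 2.1.2.2.1 (add T not R):
                    × closes — contains both R and not R.
                  branch 2.1.2.2.2 (add T (S and P)):
                    T (S and P): α-rule — add T S, T P.
                    × closes — contains both P and not P.
      branch 2.2 (add F not P, F (R implies (T iff T))):
        F (R implies (T iff T)): α-rule — add T R, F (T iff T).
        F (not (not R or (S and P)) iff R): β-rule — branch into T not (not R or (S and P)), F R  //  F not (not R or (S and P)), T R.
          branch 2.2.1 (add T not (not R or (S and P)), F R):
            × closes — contains both R and not R.
          branch 2.2.2 (add F not (not R or (S and P)), T R):
            F (T iff T): β-rule — branch into T T, F T  //  F T, T T.
              branch 2.2.2.1 (add T T, F T):
                × closes — contains both T and not T.
              branch 2.2.2.2 (add F T, T T):
                × closes — contains both T and not T.
All 14 branches close.
Every branch closed, so the premises entail the conclusion.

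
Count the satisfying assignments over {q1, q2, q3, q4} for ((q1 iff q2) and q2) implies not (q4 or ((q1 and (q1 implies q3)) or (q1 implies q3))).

13

Initial set: {T (((q1 iff q2) and q2) implies not (q4 or ((q1 and (q1 implies q3)) or (q1 implies q3))))}.
T (((q1 iff q2) and q2) implies not (q4 or ((q1 and (q1 implies q3)) or (q1 implies q3)))): β-rule — branch into F ((q1 iff q2) and q2)  //  T not (q4 or ((q1 and (q1 implies q3)) or (q1 implies q3))).
  branch 1 (add F ((q1 iff q2) and q2)):
    F ((q1 iff q2) and q2): β-rule — branch into F (q1 iff q2)  //  F q2.
      branch 1.1 (add F (q1 iff q2)):
        F (q1 iff q2): β-rule — branch into T q1, F q2  //  F q1, T q2.
          branch 1.1.1 (add T q1, F q2):
            ○ open, literals {q1=1, q2=0}.
          branch 1.1.2 (add F q1, T q2):
            ○ open, literals {q1=0, q2=1}.
      branch 1.2 (add F q2):
        ○ open, literals {q2=0}.
  branch 2 (add T not (q4 or ((q1 and (q1 implies q3)) or (q1 implies q3)))):
    T not (q4 or ((q1 and (q1 implies q3)) or (q1 implies q3))): α-rule — add F q4, F ((q1 and (q1 implies q3)) or (q1 implies q3)).
    F ((q1 and (q1 implies q3)) or (q1 implies q3)): α-rule — add F (q1 and (q1 implies q3)), F (q1 implies q3).
    F (q1 implies q3): α-rule — add T q1, F q3.
    F (q1 and (q1 implies q3)): β-rule — branch into F q1  //  F (q1 implies q3).
      branch 2.1 (add F q1):
        × closes — contains both q1 and not q1.
      branch 2.2 (add F (q1 implies q3)):
        F (q1 implies q3): α-rule — add T q1, F q3.
        ○ open, literals {q1=1, q3=0, q4=0}.
1 branch closed, 4 open.
Each open branch fixes some atoms; the unmentioned ones are free. Counting distinct full assignments: branch {q1=1, q2=0} (q3, q4) contributes 4 new; branch {q1=0, q2=1} (q3, q4) contributes 4 new; branch {q2=0} (q1, q3, q4) contributes 4 new; branch {q1=1, q3=0, q4=0} (q2) contributes 1 new. Total: 13.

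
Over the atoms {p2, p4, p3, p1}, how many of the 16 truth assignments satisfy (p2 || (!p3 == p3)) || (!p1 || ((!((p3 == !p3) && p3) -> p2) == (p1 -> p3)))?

14

Initial set: {((p2 || (!p3 == p3)) || (!p1 || ((!((p3 == !p3) && p3) -> p2) == (p1 -> p3))))}.
((p2 || (!p3 == p3)) || (!p1 || ((!((p3 == !p3) && p3) -> p2) == (p1 -> p3)))): β-rule — branch into (p2 || (!p3 == p3))  //  (!p1 || ((!((p3 == !p3) && p3) -> p2) == (p1 -> p3))).
  branch 1 (add (p2 || (!p3 == p3))):
    (p2 || (!p3 == p3)): β-rule — branch into p2  //  (!p3 == p3).
      branch 1.1 (add p2):
        ○ open, literals {p2=T}.
      branch 1.2 (add (!p3 == p3)):
        (!p3 == p3): β-rule — branch into !p3, p3  //  !!p3, !p3.
          branch 1.2.1 (add !p3, p3):
            × closes — contains both p3 and !p3.
          branch 1.2.2 (add !!p3, !p3):
            × closes — contains both p3 and !p3.
  branch 2 (add (!p1 || ((!((p3 == !p3) && p3) -> p2) == (p1 -> p3)))):
    (!p1 || ((!((p3 == !p3) && p3) -> p2) == (p1 -> p3))): β-rule — branch into !p1  //  ((!((p3 == !p3) && p3) -> p2) == (p1 -> p3)).
      branch 2.1 (add !p1):
        ○ open, literals {p1=F}.
      branch 2.2 (add ((!((p3 == !p3) && p3) -> p2) == (p1 -> p3))):
        ((!((p3 == !p3) && p3) -> p2) == (p1 -> p3)): β-rule — branch into (!((p3 == !p3) && p3) -> p2), (p1 -> p3)  //  !(!((p3 == !p3) && p3) -> p2), !(p1 -> p3).
          branch 2.2.1 (add (!((p3 == !p3) && p3) -> p2), (p1 -> p3)):
            (!((p3 == !p3) && p3) -> p2): β-rule — branch into !!((p3 == !p3) && p3)  //  p2.
              branch 2.2.1.1 (add !!((p3 == !p3) && p3)):
                !!((p3 == !p3) && p3): α-rule — add (p3 == !p3), p3.
                (p1 -> p3): β-rule — branch into !p1  //  p3.
                  branch 2.2.1.1.1 (add !p1):
                    (p3 == !p3): β-rule — branch into p3, !p3  //  !p3, !!p3.
                      branch 2.2.1.1.1.1 (add p3, !p3):
                        × closes — contains both p3 and !p3.
                      branch 2.2.1.1.1.2 (add !p3, !!p3):
                        × closes — contains both p3 and !p3.
                  branch 2.2.1.1.2 (add p3):
                    (p3 == !p3): β-rule — branch into p3, !p3  //  !p3, !!p3.
                      branch 2.2.1.1.2.1 (add p3, !p3):
                        × closes — contains both p3 and !p3.
                      branch 2.2.1.1.2.2 (add !p3, !!p3):
                        × closes — contains both p3 and !p3.
              branch 2.2.1.2 (add p2):
                (p1 -> p3): β-rule — branch into !p1  //  p3.
                  branch 2.2.1.2.1 (add !p1):
                    ○ open, literals {p1=F, p2=T}.
                  branch 2.2.1.2.2 (add p3):
                    ○ open, literals {p2=T, p3=T}.
          branch 2.2.2 (add !(!((p3 == !p3) && p3) -> p2), !(p1 -> p3)):
            !(!((p3 == !p3) && p3) -> p2): α-rule — add !((p3 == !p3) && p3), !p2.
            !(p1 -> p3): α-rule — add p1, !p3.
            !((p3 == !p3) && p3): β-rule — branch into !(p3 == !p3)  //  !p3.
              branch 2.2.2.1 (add !(p3 == !p3)):
                !(p3 == !p3): β-rule — branch into p3, !!p3  //  !p3, !p3.
                  branch 2.2.2.1.1 (add p3, !!p3):
                    × closes — contains both p3 and !p3.
                  branch 2.2.2.1.2 (add !p3, !p3):
                    ○ open, literals {p1=T, p2=F, p3=F}.
              branch 2.2.2.2 (add !p3):
                ○ open, literals {p1=T, p2=F, p3=F}.
7 branches closed, 6 open.
Each open branch fixes some atoms; the unmentioned ones are free. Counting distinct full assignments: branch {p2=T} (p4, p3, p1) contributes 8 new; branch {p1=F} (p2, p4, p3) contributes 4 new; branch {p1=F, p2=T} (p4, p3) contributes 0 new; branch {p2=T, p3=T} (p4, p1) contributes 0 new; branch {p1=T, p2=F, p3=F} (p4) contributes 2 new; branch {p1=T, p2=F, p3=F} (p4) contributes 0 new. Total: 14.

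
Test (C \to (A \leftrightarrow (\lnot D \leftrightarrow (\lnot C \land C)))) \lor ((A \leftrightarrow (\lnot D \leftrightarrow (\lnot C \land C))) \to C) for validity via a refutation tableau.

Assume the negation and expand:
Initial set: {\lnot ((C \to (A \leftrightarrow (\lnot D \leftrightarrow (\lnot C \land C)))) \lor ((A \leftrightarrow (\lnot D \leftrightarrow (\lnot C \land C))) \to C))}.
\lnot ((C \to (A \leftrightarrow (\lnot D \leftrightarrow (\lnot C \land C)))) \lor ((A \leftrightarrow (\lnot D \leftrightarrow (\lnot C \land C))) \to C)): α-rule — add \lnot (C \to (A \leftrightarrow (\lnot D \leftrightarrow (\lnot C \land C)))), \lnot ((A \leftrightarrow (\lnot D \leftrightarrow (\lnot C \land C))) \to C).
\lnot (C \to (A \leftrightarrow (\lnot D \leftrightarrow (\lnot C \land C)))): α-rule — add C, \lnot (A \leftrightarrow (\lnot D \leftrightarrow (\lnot C \land C))).
\lnot ((A \leftrightarrow (\lnot D \leftrightarrow (\lnot C \land C))) \to C): α-rule — add (A \leftrightarrow (\lnot D \leftrightarrow (\lnot C \land C))), \lnot C.
× closes — contains both C and \lnot C.
All 1 branch closes.
Every branch closed, so the negation is unsatisfiable and the formula is valid.

Valid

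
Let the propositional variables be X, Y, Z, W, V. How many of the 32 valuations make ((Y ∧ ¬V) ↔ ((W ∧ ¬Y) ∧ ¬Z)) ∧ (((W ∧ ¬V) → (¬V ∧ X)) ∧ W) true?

7

Initial set: {T (((Y ∧ ¬V) ↔ ((W ∧ ¬Y) ∧ ¬Z)) ∧ (((W ∧ ¬V) → (¬V ∧ X)) ∧ W))}.
T (((Y ∧ ¬V) ↔ ((W ∧ ¬Y) ∧ ¬Z)) ∧ (((W ∧ ¬V) → (¬V ∧ X)) ∧ W)): α-rule — add T ((Y ∧ ¬V) ↔ ((W ∧ ¬Y) ∧ ¬Z)), T (((W ∧ ¬V) → (¬V ∧ X)) ∧ W).
T (((W ∧ ¬V) → (¬V ∧ X)) ∧ W): α-rule — add T ((W ∧ ¬V) → (¬V ∧ X)), T W.
T ((Y ∧ ¬V) ↔ ((W ∧ ¬Y) ∧ ¬Z)): β-rule — branch into T (Y ∧ ¬V), T ((W ∧ ¬Y) ∧ ¬Z)  //  F (Y ∧ ¬V), F ((W ∧ ¬Y) ∧ ¬Z).
  branch 1 (add T (Y ∧ ¬V), T ((W ∧ ¬Y) ∧ ¬Z)):
    T (Y ∧ ¬V): α-rule — add T Y, T ¬V.
    T ((W ∧ ¬Y) ∧ ¬Z): α-rule — add T (W ∧ ¬Y), T ¬Z.
    T (W ∧ ¬Y): α-rule — add T W, T ¬Y.
    × closes — contains both Y and ¬Y.
  branch 2 (add F (Y ∧ ¬V), F ((W ∧ ¬Y) ∧ ¬Z)):
    T ((W ∧ ¬V) → (¬V ∧ X)): β-rule — branch into F (W ∧ ¬V)  //  T (¬V ∧ X).
      branch 2.1 (add F (W ∧ ¬V)):
        F (Y ∧ ¬V): β-rule — branch into F Y  //  F ¬V.
          branch 2.1.1 (add F Y):
            F ((W ∧ ¬Y) ∧ ¬Z): β-rule — branch into F (W ∧ ¬Y)  //  F ¬Z.
              branch 2.1.1.1 (add F (W ∧ ¬Y)):
                F (W ∧ ¬V): β-rule — branch into F W  //  F ¬V.
                  branch 2.1.1.1.1 (add F W):
                    × closes — contains both W and ¬W.
                  branch 2.1.1.1.2 (add F ¬V):
                    F (W ∧ ¬Y): β-rule — branch into F W  //  F ¬Y.
                      branch 2.1.1.1.2.1 (add F W):
                        × closes — contains both W and ¬W.
                      branch 2.1.1.1.2.2 (add F ¬Y):
                        × closes — contains both Y and ¬Y.
              branch 2.1.1.2 (add F ¬Z):
                F (W ∧ ¬V): β-rule — branch into F W  //  F ¬V.
                  branch 2.1.1.2.1 (add F W):
                    × closes — contains both W and ¬W.
                  branch 2.1.1.2.2 (add F ¬V):
                    ○ open, literals {V=true, W=true, Y=false, Z=true}.
          branch 2.1.2 (add F ¬V):
            F ((W ∧ ¬Y) ∧ ¬Z): β-rule — branch into F (W ∧ ¬Y)  //  F ¬Z.
              branch 2.1.2.1 (add F (W ∧ ¬Y)):
                F (W ∧ ¬V): β-rule — branch into F W  //  F ¬V.
                  branch 2.1.2.1.1 (add F W):
                    × closes — contains both W and ¬W.
                  branch 2.1.2.1.2 (add F ¬V):
                    F (W ∧ ¬Y): β-rule — branch into F W  //  F ¬Y.
                      branch 2.1.2.1.2.1 (add F W):
                        × closes — contains both W and ¬W.
                      branch 2.1.2.1.2.2 (add F ¬Y):
                        ○ open, literals {V=true, W=true, Y=true}.
              branch 2.1.2.2 (add F ¬Z):
                F (W ∧ ¬V): β-rule — branch into F W  //  F ¬V.
                  branch 2.1.2.2.1 (add F W):
                    × closes — contains both W and ¬W.
                  branch 2.1.2.2.2 (add F ¬V):
                    ○ open, literals {V=true, W=true, Z=true}.
      branch 2.2 (add T (¬V ∧ X)):
        T (¬V ∧ X): α-rule — add T ¬V, T X.
        F (Y ∧ ¬V): β-rule — branch into F Y  //  F ¬V.
          branch 2.2.1 (add F Y):
            F ((W ∧ ¬Y) ∧ ¬Z): β-rule — branch into F (W ∧ ¬Y)  //  F ¬Z.
              branch 2.2.1.1 (add F (W ∧ ¬Y)):
                F (W ∧ ¬Y): β-rule — branch into F W  //  F ¬Y.
                  branch 2.2.1.1.1 (add F W):
                    × closes — contains both W and ¬W.
                  branch 2.2.1.1.2 (add F ¬Y):
                    × closes — contains both Y and ¬Y.
              branch 2.2.1.2 (add F ¬Z):
                ○ open, literals {V=false, W=true, X=true, Y=false, Z=true}.
          branch 2.2.2 (add F ¬V):
            × closes — contains both V and ¬V.
11 branches closed, 4 open.
Each open branch fixes some atoms; the unmentioned ones are free. Counting distinct full assignments: branch {V=true, W=true, Y=false, Z=true} (X) contributes 2 new; branch {V=true, W=true, Y=true} (X, Z) contributes 4 new; branch {V=true, W=true, Z=true} (X, Y) contributes 0 new; branch {V=false, W=true, X=true, Y=false, Z=true} (none free) contributes 1 new. Total: 7.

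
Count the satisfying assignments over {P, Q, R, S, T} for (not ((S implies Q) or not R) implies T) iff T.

Initial set: {T ((not ((S implies Q) or not R) implies T) iff T)}.
T ((not ((S implies Q) or not R) implies T) iff T): β-rule — branch into T (not ((S implies Q) or not R) implies T), T T  //  F (not ((S implies Q) or not R) implies T), F T.
  branch 1 (add T (not ((S implies Q) or not R) implies T), T T):
    T (not ((S implies Q) or not R) implies T): β-rule — branch into F not ((S implies Q) or not R)  //  T T.
      branch 1.1 (add F not ((S implies Q) or not R)):
        F not ((S implies Q) or not R): β-rule — branch into T (S implies Q)  //  T not R.
          branch 1.1.1 (add T (S implies Q)):
            T (S implies Q): β-rule — branch into F S  //  T Q.
              branch 1.1.1.1 (add F S):
                ○ open, literals {S=0, T=1}.
              branch 1.1.1.2 (add T Q):
                ○ open, literals {Q=1, T=1}.
          branch 1.1.2 (add T not R):
            ○ open, literals {R=0, T=1}.
      branch 1.2 (add T T):
        ○ open, literals {T=1}.
  branch 2 (add F (not ((S implies Q) or not R) implies T), F T):
    F (not ((S implies Q) or not R) implies T): α-rule — add T not ((S implies Q) or not R), F T.
    T not ((S implies Q) or not R): α-rule — add F (S implies Q), F not R.
    F (S implies Q): α-rule — add T S, F Q.
    ○ open, literals {Q=0, R=1, S=1, T=0}.
0 branches closed, 5 open.
Each open branch fixes some atoms; the unmentioned ones are free. Counting distinct full assignments: branch {S=0, T=1} (P, Q, R) contributes 8 new; branch {Q=1, T=1} (P, R, S) contributes 4 new; branch {R=0, T=1} (P, Q, S) contributes 2 new; branch {T=1} (P, Q, R, S) contributes 2 new; branch {Q=0, R=1, S=1, T=0} (P) contributes 2 new. Total: 18.

18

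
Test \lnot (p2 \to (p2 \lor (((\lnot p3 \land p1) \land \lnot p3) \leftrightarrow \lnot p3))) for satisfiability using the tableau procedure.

Initial set: {T \lnot (p2 \to (p2 \lor (((\lnot p3 \land p1) \land \lnot p3) \leftrightarrow \lnot p3)))}.
T \lnot (p2 \to (p2 \lor (((\lnot p3 \land p1) \land \lnot p3) \leftrightarrow \lnot p3))): α-rule — add T p2, F (p2 \lor (((\lnot p3 \land p1) \land \lnot p3) \leftrightarrow \lnot p3)).
F (p2 \lor (((\lnot p3 \land p1) \land \lnot p3) \leftrightarrow \lnot p3)): α-rule — add F p2, F (((\lnot p3 \land p1) \land \lnot p3) \leftrightarrow \lnot p3).
× closes — contains both p2 and \lnot p2.
All 1 branch closes.
Every branch closed; the formula is unsatisfiable.

Unsatisfiable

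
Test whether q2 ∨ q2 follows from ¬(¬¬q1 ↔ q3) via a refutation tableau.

No

Initial set: {¬(¬¬q1 ↔ q3); ¬(q2 ∨ q2)}.
¬(q2 ∨ q2): α-rule — add ¬q2, ¬q2.
¬(¬¬q1 ↔ q3): β-rule — branch into ¬¬q1, ¬q3  //  ¬¬¬q1, q3.
  branch 1 (add ¬¬q1, ¬q3):
    ¬¬q1: drop double negation, giving q1.
    ○ open, literals {q1=1, q2=0, q3=0}.
  branch 2 (add ¬¬¬q1, q3):
    ¬¬¬q1: drop double negation, giving ¬q1.
    ○ open, literals {q1=0, q2=0, q3=1}.
0 branches closed, 2 open.
An open branch gives a countermodel: q1=1, q2=0, q3=0 (unmentioned atoms arbitrary); the premises hold there but the conclusion fails.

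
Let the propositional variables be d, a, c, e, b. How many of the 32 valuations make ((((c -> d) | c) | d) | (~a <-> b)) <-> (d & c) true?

Initial set: {(((((c -> d) | c) | d) | (~a <-> b)) <-> (d & c))}.
(((((c -> d) | c) | d) | (~a <-> b)) <-> (d & c)): β-rule — branch into ((((c -> d) | c) | d) | (~a <-> b)), (d & c)  //  ~((((c -> d) | c) | d) | (~a <-> b)), ~(d & c).
  branch 1 (add ((((c -> d) | c) | d) | (~a <-> b)), (d & c)):
    (d & c): α-rule — add d, c.
    ((((c -> d) | c) | d) | (~a <-> b)): β-rule — branch into (((c -> d) | c) | d)  //  (~a <-> b).
      branch 1.1 (add (((c -> d) | c) | d)):
        (((c -> d) | c) | d): β-rule — branch into ((c -> d) | c)  //  d.
          branch 1.1.1 (add ((c -> d) | c)):
            ((c -> d) | c): β-rule — branch into (c -> d)  //  c.
              branch 1.1.1.1 (add (c -> d)):
                (c -> d): β-rule — branch into ~c  //  d.
                  branch 1.1.1.1.1 (add ~c):
                    × closes — contains both c and ~c.
                  branch 1.1.1.1.2 (add d):
                    ○ open, literals {c=true, d=true}.
              branch 1.1.1.2 (add c):
                ○ open, literals {c=true, d=true}.
          branch 1.1.2 (add d):
            ○ open, literals {c=true, d=true}.
      branch 1.2 (add (~a <-> b)):
        (~a <-> b): β-rule — branch into ~a, b  //  ~~a, ~b.
          branch 1.2.1 (add ~a, b):
            ○ open, literals {a=false, b=true, c=true, d=true}.
          branch 1.2.2 (add ~~a, ~b):
            ○ open, literals {a=true, b=false, c=true, d=true}.
  branch 2 (add ~((((c -> d) | c) | d) | (~a <-> b)), ~(d & c)):
    ~((((c -> d) | c) | d) | (~a <-> b)): α-rule — add ~(((c -> d) | c) | d), ~(~a <-> b).
    ~(((c -> d) | c) | d): α-rule — add ~((c -> d) | c), ~d.
    ~((c -> d) | c): α-rule — add ~(c -> d), ~c.
    ~(c -> d): α-rule — add c, ~d.
    × closes — contains both c and ~c.
2 branches closed, 5 open.
Each open branch fixes some atoms; the unmentioned ones are free. Counting distinct full assignments: branch {c=true, d=true} (a, e, b) contributes 8 new; branch {c=true, d=true} (a, e, b) contributes 0 new; branch {c=true, d=true} (a, e, b) contributes 0 new; branch {a=false, b=true, c=true, d=true} (e) contributes 0 new; branch {a=true, b=false, c=true, d=true} (e) contributes 0 new. Total: 8.

8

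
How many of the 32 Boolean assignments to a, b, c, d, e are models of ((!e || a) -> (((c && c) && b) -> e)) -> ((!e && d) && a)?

Initial set: {(((!e || a) -> (((c && c) && b) -> e)) -> ((!e && d) && a))}.
(((!e || a) -> (((c && c) && b) -> e)) -> ((!e && d) && a)): β-rule — branch into !((!e || a) -> (((c && c) && b) -> e))  //  ((!e && d) && a).
  branch 1 (add !((!e || a) -> (((c && c) && b) -> e))):
    !((!e || a) -> (((c && c) && b) -> e)): α-rule — add (!e || a), !(((c && c) && b) -> e).
    !(((c && c) && b) -> e): α-rule — add ((c && c) && b), !e.
    ((c && c) && b): α-rule — add (c && c), b.
    (c && c): α-rule — add c, c.
    (!e || a): β-rule — branch into !e  //  a.
      branch 1.1 (add !e):
        ○ open, literals {b=T, c=T, e=F}.
      branch 1.2 (add a):
        ○ open, literals {a=T, b=T, c=T, e=F}.
  branch 2 (add ((!e && d) && a)):
    ((!e && d) && a): α-rule — add (!e && d), a.
    (!e && d): α-rule — add !e, d.
    ○ open, literals {a=T, d=T, e=F}.
0 branches closed, 3 open.
Each open branch fixes some atoms; the unmentioned ones are free. Counting distinct full assignments: branch {b=T, c=T, e=F} (a, d) contributes 4 new; branch {a=T, b=T, c=T, e=F} (d) contributes 0 new; branch {a=T, d=T, e=F} (b, c) contributes 3 new. Total: 7.

7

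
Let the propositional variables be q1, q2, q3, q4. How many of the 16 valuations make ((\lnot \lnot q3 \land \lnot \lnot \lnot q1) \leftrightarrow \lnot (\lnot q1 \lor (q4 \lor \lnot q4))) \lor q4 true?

Initial set: {(((\lnot \lnot q3 \land \lnot \lnot \lnot q1) \leftrightarrow \lnot (\lnot q1 \lor (q4 \lor \lnot q4))) \lor q4)}.
(((\lnot \lnot q3 \land \lnot \lnot \lnot q1) \leftrightarrow \lnot (\lnot q1 \lor (q4 \lor \lnot q4))) \lor q4): β-rule — branch into ((\lnot \lnot q3 \land \lnot \lnot \lnot q1) \leftrightarrow \lnot (\lnot q1 \lor (q4 \lor \lnot q4)))  //  q4.
  branch 1 (add ((\lnot \lnot q3 \land \lnot \lnot \lnot q1) \leftrightarrow \lnot (\lnot q1 \lor (q4 \lor \lnot q4)))):
    ((\lnot \lnot q3 \land \lnot \lnot \lnot q1) \leftrightarrow \lnot (\lnot q1 \lor (q4 \lor \lnot q4))): β-rule — branch into (\lnot \lnot q3 \land \lnot \lnot \lnot q1), \lnot (\lnot q1 \lor (q4 \lor \lnot q4))  //  \lnot (\lnot \lnot q3 \land \lnot \lnot \lnot q1), \lnot \lnot (\lnot q1 \lor (q4 \lor \lnot q4)).
      branch 1.1 (add (\lnot \lnot q3 \land \lnot \lnot \lnot q1), \lnot (\lnot q1 \lor (q4 \lor \lnot q4))):
        (\lnot \lnot q3 \land \lnot \lnot \lnot q1): α-rule — add \lnot \lnot q3, \lnot \lnot \lnot q1.
        \lnot (\lnot q1 \lor (q4 \lor \lnot q4)): α-rule — add \lnot \lnot q1, \lnot (q4 \lor \lnot q4).
        \lnot \lnot q3: drop double negation, giving q3.
        \lnot \lnot \lnot q1: drop double negation, giving \lnot q1.
        × closes — contains both q1 and \lnot q1.
      branch 1.2 (add \lnot (\lnot \lnot q3 \land \lnot \lnot \lnot q1), \lnot \lnot (\lnot q1 \lor (q4 \lor \lnot q4))):
        \lnot (\lnot \lnot q3 \land \lnot \lnot \lnot q1): β-rule — branch into \lnot \lnot \lnot q3  //  \lnot \lnot \lnot \lnot q1.
          branch 1.2.1 (add \lnot \lnot \lnot q3):
            \lnot \lnot \lnot q3: drop double negation, giving \lnot q3.
            \lnot \lnot (\lnot q1 \lor (q4 \lor \lnot q4)): β-rule — branch into \lnot q1  //  (q4 \lor \lnot q4).
              branch 1.2.1.1 (add \lnot q1):
                ○ open, literals {q1=0, q3=0}.
              branch 1.2.1.2 (add (q4 \lor \lnot q4)):
                (q4 \lor \lnot q4): β-rule — branch into q4  //  \lnot q4.
                  branch 1.2.1.2.1 (add q4):
                    ○ open, literals {q3=0, q4=1}.
                  branch 1.2.1.2.2 (add \lnot q4):
                    ○ open, literals {q3=0, q4=0}.
          branch 1.2.2 (add \lnot \lnot \lnot \lnot q1):
            \lnot \lnot \lnot \lnot q1: drop double negation, giving \lnot \lnot q1.
            \lnot \lnot (\lnot q1 \lor (q4 \lor \lnot q4)): β-rule — branch into \lnot q1  //  (q4 \lor \lnot q4).
              branch 1.2.2.1 (add \lnot q1):
                × closes — contains both q1 and \lnot q1.
              branch 1.2.2.2 (add (q4 \lor \lnot q4)):
                (q4 \lor \lnot q4): β-rule — branch into q4  //  \lnot q4.
                  branch 1.2.2.2.1 (add q4):
                    ○ open, literals {q1=1, q4=1}.
                  branch 1.2.2.2.2 (add \lnot q4):
                    ○ open, literals {q1=1, q4=0}.
  branch 2 (add q4):
    ○ open, literals {q4=1}.
2 branches closed, 6 open.
Each open branch fixes some atoms; the unmentioned ones are free. Counting distinct full assignments: branch {q1=0, q3=0} (q2, q4) contributes 4 new; branch {q3=0, q4=1} (q1, q2) contributes 2 new; branch {q3=0, q4=0} (q1, q2) contributes 2 new; branch {q1=1, q4=1} (q2, q3) contributes 2 new; branch {q1=1, q4=0} (q2, q3) contributes 2 new; branch {q4=1} (q1, q2, q3) contributes 2 new. Total: 14.

14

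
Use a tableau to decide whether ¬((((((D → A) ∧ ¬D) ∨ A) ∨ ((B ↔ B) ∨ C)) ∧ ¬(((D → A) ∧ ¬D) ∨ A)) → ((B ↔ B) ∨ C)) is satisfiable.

Unsatisfiable

Initial set: {¬((((((D → A) ∧ ¬D) ∨ A) ∨ ((B ↔ B) ∨ C)) ∧ ¬(((D → A) ∧ ¬D) ∨ A)) → ((B ↔ B) ∨ C))}.
¬((((((D → A) ∧ ¬D) ∨ A) ∨ ((B ↔ B) ∨ C)) ∧ ¬(((D → A) ∧ ¬D) ∨ A)) → ((B ↔ B) ∨ C)): α-rule — add (((((D → A) ∧ ¬D) ∨ A) ∨ ((B ↔ B) ∨ C)) ∧ ¬(((D → A) ∧ ¬D) ∨ A)), ¬((B ↔ B) ∨ C).
(((((D → A) ∧ ¬D) ∨ A) ∨ ((B ↔ B) ∨ C)) ∧ ¬(((D → A) ∧ ¬D) ∨ A)): α-rule — add ((((D → A) ∧ ¬D) ∨ A) ∨ ((B ↔ B) ∨ C)), ¬(((D → A) ∧ ¬D) ∨ A).
¬((B ↔ B) ∨ C): α-rule — add ¬(B ↔ B), ¬C.
¬(((D → A) ∧ ¬D) ∨ A): α-rule — add ¬((D → A) ∧ ¬D), ¬A.
((((D → A) ∧ ¬D) ∨ A) ∨ ((B ↔ B) ∨ C)): β-rule — branch into (((D → A) ∧ ¬D) ∨ A)  //  ((B ↔ B) ∨ C).
  branch 1 (add (((D → A) ∧ ¬D) ∨ A)):
    ¬(B ↔ B): β-rule — branch into B, ¬B  //  ¬B, B.
      branch 1.1 (add B, ¬B):
        × closes — contains both B and ¬B.
      branch 1.2 (add ¬B, B):
        × closes — contains both B and ¬B.
  branch 2 (add ((B ↔ B) ∨ C)):
    ¬(B ↔ B): β-rule — branch into B, ¬B  //  ¬B, B.
      branch 2.1 (add B, ¬B):
        × closes — contains both B and ¬B.
      branch 2.2 (add ¬B, B):
        × closes — contains both B and ¬B.
All 4 branches close.
Every branch closed; the formula is unsatisfiable.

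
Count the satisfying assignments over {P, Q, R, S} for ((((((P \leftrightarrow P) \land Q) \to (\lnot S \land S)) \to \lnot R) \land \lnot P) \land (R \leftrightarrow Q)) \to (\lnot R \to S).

Initial set: {(((((((P \leftrightarrow P) \land Q) \to (\lnot S \land S)) \to \lnot R) \land \lnot P) \land (R \leftrightarrow Q)) \to (\lnot R \to S))}.
(((((((P \leftrightarrow P) \land Q) \to (\lnot S \land S)) \to \lnot R) \land \lnot P) \land (R \leftrightarrow Q)) \to (\lnot R \to S)): β-rule — branch into \lnot ((((((P \leftrightarrow P) \land Q) \to (\lnot S \land S)) \to \lnot R) \land \lnot P) \land (R \leftrightarrow Q))  //  (\lnot R \to S).
  branch 1 (add \lnot ((((((P \leftrightarrow P) \land Q) \to (\lnot S \land S)) \to \lnot R) \land \lnot P) \land (R \leftrightarrow Q))):
    \lnot ((((((P \leftrightarrow P) \land Q) \to (\lnot S \land S)) \to \lnot R) \land \lnot P) \land (R \leftrightarrow Q)): β-rule — branch into \lnot (((((P \leftrightarrow P) \land Q) \to (\lnot S \land S)) \to \lnot R) \land \lnot P)  //  \lnot (R \leftrightarrow Q).
      branch 1.1 (add \lnot (((((P \leftrightarrow P) \land Q) \to (\lnot S \land S)) \to \lnot R) \land \lnot P)):
        \lnot (((((P \leftrightarrow P) \land Q) \to (\lnot S \land S)) \to \lnot R) \land \lnot P): β-rule — branch into \lnot ((((P \leftrightarrow P) \land Q) \to (\lnot S \land S)) \to \lnot R)  //  \lnot \lnot P.
          branch 1.1.1 (add \lnot ((((P \leftrightarrow P) \land Q) \to (\lnot S \land S)) \to \lnot R)):
            \lnot ((((P \leftrightarrow P) \land Q) \to (\lnot S \land S)) \to \lnot R): α-rule — add (((P \leftrightarrow P) \land Q) \to (\lnot S \land S)), \lnot \lnot R.
            (((P \leftrightarrow P) \land Q) \to (\lnot S \land S)): β-rule — branch into \lnot ((P \leftrightarrow P) \land Q)  //  (\lnot S \land S).
              branch 1.1.1.1 (add \lnot ((P \leftrightarrow P) \land Q)):
                \lnot ((P \leftrightarrow P) \land Q): β-rule — branch into \lnot (P \leftrightarrow P)  //  \lnot Q.
                  branch 1.1.1.1.1 (add \lnot (P \leftrightarrow P)):
                    \lnot (P \leftrightarrow P): β-rule — branch into P, \lnot P  //  \lnot P, P.
                      branch 1.1.1.1.1.1 (add P, \lnot P):
                        × closes — contains both P and \lnot P.
                      branch 1.1.1.1.1.2 (add \lnot P, P):
                        × closes — contains both P and \lnot P.
                  branch 1.1.1.1.2 (add \lnot Q):
                    ○ open, literals {Q=false, R=true}.
              branch 1.1.1.2 (add (\lnot S \land S)):
                (\lnot S \land S): α-rule — add \lnot S, S.
                × closes — contains both S and \lnot S.
          branch 1.1.2 (add \lnot \lnot P):
            ○ open, literals {P=true}.
      branch 1.2 (add \lnot (R \leftrightarrow Q)):
        \lnot (R \leftrightarrow Q): β-rule — branch into R, \lnot Q  //  \lnot R, Q.
          branch 1.2.1 (add R, \lnot Q):
            ○ open, literals {Q=false, R=true}.
          branch 1.2.2 (add \lnot R, Q):
            ○ open, literals {Q=true, R=false}.
  branch 2 (add (\lnot R \to S)):
    (\lnot R \to S): β-rule — branch into \lnot \lnot R  //  S.
      branch 2.1 (add \lnot \lnot R):
        ○ open, literals {R=true}.
      branch 2.2 (add S):
        ○ open, literals {S=true}.
3 branches closed, 6 open.
Each open branch fixes some atoms; the unmentioned ones are free. Counting distinct full assignments: branch {Q=false, R=true} (P, S) contributes 4 new; branch {P=true} (Q, R, S) contributes 6 new; branch {Q=false, R=true} (P, S) contributes 0 new; branch {Q=true, R=false} (P, S) contributes 2 new; branch {R=true} (P, Q, S) contributes 2 new; branch {S=true} (P, Q, R) contributes 1 new. Total: 15.

15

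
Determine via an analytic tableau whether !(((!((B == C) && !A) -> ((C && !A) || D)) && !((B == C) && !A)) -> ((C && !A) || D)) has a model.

Initial set: {!(((!((B == C) && !A) -> ((C && !A) || D)) && !((B == C) && !A)) -> ((C && !A) || D))}.
!(((!((B == C) && !A) -> ((C && !A) || D)) && !((B == C) && !A)) -> ((C && !A) || D)): α-rule — add ((!((B == C) && !A) -> ((C && !A) || D)) && !((B == C) && !A)), !((C && !A) || D).
((!((B == C) && !A) -> ((C && !A) || D)) && !((B == C) && !A)): α-rule — add (!((B == C) && !A) -> ((C && !A) || D)), !((B == C) && !A).
!((C && !A) || D): α-rule — add !(C && !A), !D.
(!((B == C) && !A) -> ((C && !A) || D)): β-rule — branch into !!((B == C) && !A)  //  ((C && !A) || D).
  branch 1 (add !!((B == C) && !A)):
    !!((B == C) && !A): α-rule — add (B == C), !A.
    !((B == C) && !A): β-rule — branch into !(B == C)  //  !!A.
      branch 1.1 (add !(B == C)):
        !(C && !A): β-rule — branch into !C  //  !!A.
          branch 1.1.1 (add !C):
            (B == C): β-rule — branch into B, C  //  !B, !C.
              branch 1.1.1.1 (add B, C):
                × closes — contains both C and !C.
              branch 1.1.1.2 (add !B, !C):
                !(B == C): β-rule — branch into B, !C  //  !B, C.
                  branch 1.1.1.2.1 (add B, !C):
                    × closes — contains both B and !B.
                  branch 1.1.1.2.2 (add !B, C):
                    × closes — contains both C and !C.
          branch 1.1.2 (add !!A):
            × closes — contains both A and !A.
      branch 1.2 (add !!A):
        × closes — contains both A and !A.
  branch 2 (add ((C && !A) || D)):
    !((B == C) && !A): β-rule — branch into !(B == C)  //  !!A.
      branch 2.1 (add !(B == C)):
        !(C && !A): β-rule — branch into !C  //  !!A.
          branch 2.1.1 (add !C):
            ((C && !A) || D): β-rule — branch into (C && !A)  //  D.
              branch 2.1.1.1 (add (C && !A)):
                (C && !A): α-rule — add C, !A.
                × closes — contains both C and !C.
              branch 2.1.1.2 (add D):
                × closes — contains both D and !D.
          branch 2.1.2 (add !!A):
            ((C && !A) || D): β-rule — branch into (C && !A)  //  D.
              branch 2.1.2.1 (add (C && !A)):
                (C && !A): α-rule — add C, !A.
                × closes — contains both A and !A.
              branch 2.1.2.2 (add D):
                × closes — contains both D and !D.
      branch 2.2 (add !!A):
        !(C && !A): β-rule — branch into !C  //  !!A.
          branch 2.2.1 (add !C):
            ((C && !A) || D): β-rule — branch into (C && !A)  //  D.
              branch 2.2.1.1 (add (C && !A)):
                (C && !A): α-rule — add C, !A.
                × closes — contains both C and !C.
              branch 2.2.1.2 (add D):
                × closes — contains both D and !D.
          branch 2.2.2 (add !!A):
            ((C && !A) || D): β-rule — branch into (C && !A)  //  D.
              branch 2.2.2.1 (add (C && !A)):
                (C && !A): α-rule — add C, !A.
                × closes — contains both A and !A.
              branch 2.2.2.2 (add D):
                × closes — contains both D and !D.
All 13 branches close.
Every branch closed; the formula is unsatisfiable.

Unsatisfiable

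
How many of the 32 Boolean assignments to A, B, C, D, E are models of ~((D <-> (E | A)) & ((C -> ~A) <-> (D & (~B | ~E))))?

Initial set: {T ~((D <-> (E | A)) & ((C -> ~A) <-> (D & (~B | ~E))))}.
T ~((D <-> (E | A)) & ((C -> ~A) <-> (D & (~B | ~E)))): β-rule — branch into F (D <-> (E | A))  //  F ((C -> ~A) <-> (D & (~B | ~E))).
  branch 1 (add F (D <-> (E | A))):
    F (D <-> (E | A)): β-rule — branch into T D, F (E | A)  //  F D, T (E | A).
      branch 1.1 (add T D, F (E | A)):
        F (E | A): α-rule — add F E, F A.
        ○ open, literals {A=false, D=true, E=false}.
      branch 1.2 (add F D, T (E | A)):
        T (E | A): β-rule — branch into T E  //  T A.
          branch 1.2.1 (add T E):
            ○ open, literals {D=false, E=true}.
          branch 1.2.2 (add T A):
            ○ open, literals {A=true, D=false}.
  branch 2 (add F ((C -> ~A) <-> (D & (~B | ~E)))):
    F ((C -> ~A) <-> (D & (~B | ~E))): β-rule — branch into T (C -> ~A), F (D & (~B | ~E))  //  F (C -> ~A), T (D & (~B | ~E)).
      branch 2.1 (add T (C -> ~A), F (D & (~B | ~E))):
        T (C -> ~A): β-rule — branch into F C  //  T ~A.
          branch 2.1.1 (add F C):
            F (D & (~B | ~E)): β-rule — branch into F D  //  F (~B | ~E).
              branch 2.1.1.1 (add F D):
                ○ open, literals {C=false, D=false}.
              branch 2.1.1.2 (add F (~B | ~E)):
                F (~B | ~E): α-rule — add F ~B, F ~E.
                ○ open, literals {B=true, C=false, E=true}.
          branch 2.1.2 (add T ~A):
            F (D & (~B | ~E)): β-rule — branch into F D  //  F (~B | ~E).
              branch 2.1.2.1 (add F D):
                ○ open, literals {A=false, D=false}.
              branch 2.1.2.2 (add F (~B | ~E)):
                F (~B | ~E): α-rule — add F ~B, F ~E.
                ○ open, literals {A=false, B=true, E=true}.
      branch 2.2 (add F (C -> ~A), T (D & (~B | ~E))):
        F (C -> ~A): α-rule — add T C, F ~A.
        T (D & (~B | ~E)): α-rule — add T D, T (~B | ~E).
        T (~B | ~E): β-rule — branch into T ~B  //  T ~E.
          branch 2.2.1 (add T ~B):
            ○ open, literals {A=true, B=false, C=true, D=true}.
          branch 2.2.2 (add T ~E):
            ○ open, literals {A=true, C=true, D=true, E=false}.
0 branches closed, 9 open.
Each open branch fixes some atoms; the unmentioned ones are free. Counting distinct full assignments: branch {A=false, D=true, E=false} (B, C) contributes 4 new; branch {D=false, E=true} (A, B, C) contributes 8 new; branch {A=true, D=false} (B, C, E) contributes 4 new; branch {C=false, D=false} (A, B, E) contributes 2 new; branch {B=true, C=false, E=true} (A, D) contributes 2 new; branch {A=false, D=false} (B, C, E) contributes 2 new; branch {A=false, B=true, E=true} (C, D) contributes 1 new; branch {A=true, B=false, C=true, D=true} (E) contributes 2 new; branch {A=true, C=true, D=true, E=false} (B) contributes 1 new. Total: 26.

26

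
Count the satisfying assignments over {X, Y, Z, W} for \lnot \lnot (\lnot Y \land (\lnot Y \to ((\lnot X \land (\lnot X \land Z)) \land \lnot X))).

2

Initial set: {\lnot \lnot (\lnot Y \land (\lnot Y \to ((\lnot X \land (\lnot X \land Z)) \land \lnot X)))}.
\lnot \lnot (\lnot Y \land (\lnot Y \to ((\lnot X \land (\lnot X \land Z)) \land \lnot X))): drop double negation, giving (\lnot Y \land (\lnot Y \to ((\lnot X \land (\lnot X \land Z)) \land \lnot X))).
(\lnot Y \land (\lnot Y \to ((\lnot X \land (\lnot X \land Z)) \land \lnot X))): α-rule — add \lnot Y, (\lnot Y \to ((\lnot X \land (\lnot X \land Z)) \land \lnot X)).
(\lnot Y \to ((\lnot X \land (\lnot X \land Z)) \land \lnot X)): β-rule — branch into \lnot \lnot Y  //  ((\lnot X \land (\lnot X \land Z)) \land \lnot X).
  branch 1 (add \lnot \lnot Y):
    × closes — contains both Y and \lnot Y.
  branch 2 (add ((\lnot X \land (\lnot X \land Z)) \land \lnot X)):
    ((\lnot X \land (\lnot X \land Z)) \land \lnot X): α-rule — add (\lnot X \land (\lnot X \land Z)), \lnot X.
    (\lnot X \land (\lnot X \land Z)): α-rule — add \lnot X, (\lnot X \land Z).
    (\lnot X \land Z): α-rule — add \lnot X, Z.
    ○ open, literals {X=0, Y=0, Z=1}.
1 branch closed, 1 open.
Each open branch fixes some atoms; the unmentioned ones are free. Counting distinct full assignments: branch {X=0, Y=0, Z=1} (W) contributes 2 new. Total: 2.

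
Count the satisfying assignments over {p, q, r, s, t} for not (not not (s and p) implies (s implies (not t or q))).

Initial set: {not (not not (s and p) implies (s implies (not t or q)))}.
not (not not (s and p) implies (s implies (not t or q))): α-rule — add not not (s and p), not (s implies (not t or q)).
not not (s and p): drop double negation, giving (s and p).
not (s implies (not t or q)): α-rule — add s, not (not t or q).
(s and p): α-rule — add s, p.
not (not t or q): α-rule — add not not t, not q.
○ open, literals {p=1, q=0, s=1, t=1}.
0 branches closed, 1 open.
Each open branch fixes some atoms; the unmentioned ones are free. Counting distinct full assignments: branch {p=1, q=0, s=1, t=1} (r) contributes 2 new. Total: 2.

2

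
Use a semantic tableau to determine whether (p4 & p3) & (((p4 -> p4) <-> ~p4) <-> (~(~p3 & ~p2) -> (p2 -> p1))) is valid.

Assume the negation and expand:
Initial set: {~((p4 & p3) & (((p4 -> p4) <-> ~p4) <-> (~(~p3 & ~p2) -> (p2 -> p1))))}.
~((p4 & p3) & (((p4 -> p4) <-> ~p4) <-> (~(~p3 & ~p2) -> (p2 -> p1)))): β-rule — branch into ~(p4 & p3)  //  ~(((p4 -> p4) <-> ~p4) <-> (~(~p3 & ~p2) -> (p2 -> p1))).
  branch 1 (add ~(p4 & p3)):
    ~(p4 & p3): β-rule — branch into ~p4  //  ~p3.
      branch 1.1 (add ~p4):
        ○ open, literals {p4=F}.
      branch 1.2 (add ~p3):
        ○ open, literals {p3=F}.
  branch 2 (add ~(((p4 -> p4) <-> ~p4) <-> (~(~p3 & ~p2) -> (p2 -> p1)))):
    ~(((p4 -> p4) <-> ~p4) <-> (~(~p3 & ~p2) -> (p2 -> p1))): β-rule — branch into ((p4 -> p4) <-> ~p4), ~(~(~p3 & ~p2) -> (p2 -> p1))  //  ~((p4 -> p4) <-> ~p4), (~(~p3 & ~p2) -> (p2 -> p1)).
      branch 2.1 (add ((p4 -> p4) <-> ~p4), ~(~(~p3 & ~p2) -> (p2 -> p1))):
        ~(~(~p3 & ~p2) -> (p2 -> p1)): α-rule — add ~(~p3 & ~p2), ~(p2 -> p1).
        ~(p2 -> p1): α-rule — add p2, ~p1.
        ((p4 -> p4) <-> ~p4): β-rule — branch into (p4 -> p4), ~p4  //  ~(p4 -> p4), ~~p4.
          branch 2.1.1 (add (p4 -> p4), ~p4):
            ~(~p3 & ~p2): β-rule — branch into ~~p3  //  ~~p2.
              branch 2.1.1.1 (add ~~p3):
                (p4 -> p4): β-rule — branch into ~p4  //  p4.
                  branch 2.1.1.1.1 (add ~p4):
                    ○ open, literals {p1=F, p2=T, p3=T, p4=F}.
                  branch 2.1.1.1.2 (add p4):
                    × closes — contains both p4 and ~p4.
              branch 2.1.1.2 (add ~~p2):
                (p4 -> p4): β-rule — branch into ~p4  //  p4.
                  branch 2.1.1.2.1 (add ~p4):
                    ○ open, literals {p1=F, p2=T, p4=F}.
                  branch 2.1.1.2.2 (add p4):
                    × closes — contains both p4 and ~p4.
          branch 2.1.2 (add ~(p4 -> p4), ~~p4):
            ~(p4 -> p4): α-rule — add p4, ~p4.
            × closes — contains both p4 and ~p4.
      branch 2.2 (add ~((p4 -> p4) <-> ~p4), (~(~p3 & ~p2) -> (p2 -> p1))):
        ~((p4 -> p4) <-> ~p4): β-rule — branch into (p4 -> p4), ~~p4  //  ~(p4 -> p4), ~p4.
          branch 2.2.1 (add (p4 -> p4), ~~p4):
            (~(~p3 & ~p2) -> (p2 -> p1)): β-rule — branch into ~~(~p3 & ~p2)  //  (p2 -> p1).
              branch 2.2.1.1 (add ~~(~p3 & ~p2)):
                ~~(~p3 & ~p2): α-rule — add ~p3, ~p2.
                (p4 -> p4): β-rule — branch into ~p4  //  p4.
                  branch 2.2.1.1.1 (add ~p4):
                    × closes — contains both p4 and ~p4.
                  branch 2.2.1.1.2 (add p4):
                    ○ open, literals {p2=F, p3=F, p4=T}.
              branch 2.2.1.2 (add (p2 -> p1)):
                (p4 -> p4): β-rule — branch into ~p4  //  p4.
                  branch 2.2.1.2.1 (add ~p4):
                    × closes — contains both p4 and ~p4.
                  branch 2.2.1.2.2 (add p4):
                    (p2 -> p1): β-rule — branch into ~p2  //  p1.
                      branch 2.2.1.2.2.1 (add ~p2):
                        ○ open, literals {p2=F, p4=T}.
                      branch 2.2.1.2.2.2 (add p1):
                        ○ open, literals {p1=T, p4=T}.
          branch 2.2.2 (add ~(p4 -> p4), ~p4):
            ~(p4 -> p4): α-rule — add p4, ~p4.
            × closes — contains both p4 and ~p4.
6 branches closed, 7 open.
An open branch gives a countermodel: p4=F (unmentioned atoms arbitrary); under it the original formula is false.

Not valid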